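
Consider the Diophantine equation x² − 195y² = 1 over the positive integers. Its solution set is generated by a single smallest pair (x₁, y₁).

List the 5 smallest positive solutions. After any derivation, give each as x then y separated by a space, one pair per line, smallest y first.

14 1
391 28
10934 783
305761 21896
8550374 612305

√195 → a₀=13, period (1,26); ℓ=2 even so k=1
step 0: (13, 1)  from 13·(1,0) + (0,1)
step 1: (14, 1)  from 1·(13,1) + (1,0)
→ (14, 1).  Check: 14²=196, 195·1²=195, difference 1.
k=2:  x_2 = 14·14+195·1·1 = 391,  y_2 = 14·1+1·14 = 28
k=3:  x_3 = 14·391+195·1·28 = 10934,  y_3 = 14·28+1·391 = 783
k=4:  x_4 = 14·10934+195·1·783 = 305761,  y_4 = 14·783+1·10934 = 21896
k=5:  x_5 = 14·305761+195·1·21896 = 8550374,  y_5 = 14·21896+1·305761 = 612305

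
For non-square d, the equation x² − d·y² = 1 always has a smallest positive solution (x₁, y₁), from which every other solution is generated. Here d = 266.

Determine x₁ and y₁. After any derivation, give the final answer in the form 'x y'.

√266 → a₀=16, period (3,4,3,32); ℓ=4 even so k=3
step 0: (16, 1)  from 16·(1,0) + (0,1)
step 1: (49, 3)  from 3·(16,1) + (1,0)
step 2: (212, 13)  from 4·(49,3) + (16,1)
step 3: (685, 42)  from 3·(212,13) + (49,3)
→ (685, 42).  Check: 685²=469225, 266·42²=469224, difference 1.

685 42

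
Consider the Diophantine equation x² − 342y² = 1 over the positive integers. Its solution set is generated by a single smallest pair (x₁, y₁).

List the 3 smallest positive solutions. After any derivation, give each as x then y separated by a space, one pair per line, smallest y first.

37 2
2737 148
202501 10950

d=342: √d = [18; 2,36] (ℓ=2, even), read p_1/q_1
step 0: (18, 1)  from 18·(1,0) + (0,1)
step 1: (37, 2)  from 2·(18,1) + (1,0)
→ (37, 2).  Check: 37²=1369, 342·2²=1368, difference 1.
(37+2√342)^2 = 2737 + 148√342
(37+2√342)^3 = 202501 + 10950√342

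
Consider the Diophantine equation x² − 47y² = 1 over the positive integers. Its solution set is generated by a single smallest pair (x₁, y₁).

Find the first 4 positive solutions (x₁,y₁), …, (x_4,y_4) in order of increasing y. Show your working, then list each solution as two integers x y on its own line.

48 7
4607 672
442224 64505
42448897 6191808

√47 = [6; 1,5,1,12, …], period ℓ=4 (even) → k=3
i=0: a=6 ⇒ p=6, q=1
…
i=2: a=5 ⇒ p=41, q=6
i=3: a=1 ⇒ p=48, q=7
→ (48, 7).  Check: 48²=2304, 47·7²=2303, difference 1.
(48+7√47)^2 = 4607 + 672√47
(48+7√47)^3 = 442224 + 64505√47
(48+7√47)^4 = 42448897 + 6191808√47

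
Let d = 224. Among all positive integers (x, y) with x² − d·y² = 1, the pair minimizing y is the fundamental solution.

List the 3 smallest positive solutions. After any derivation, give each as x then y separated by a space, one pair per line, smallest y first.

√224 = [14; 1,28, …], period ℓ=2 (even) → k=1
step 0: (14, 1)  from 14·(1,0) + (0,1)
step 1: (15, 1)  from 1·(14,1) + (1,0)
(x₁, y₁) = (15, 1);  15² − 224·1² = 1 ✓
(x_2, y_2) = (15·15 + 224·1·1, 15·1 + 1·15) = (449, 30)
(x_3, y_3) = (15·449 + 224·1·30, 15·30 + 1·449) = (13455, 899)

15 1
449 30
13455 899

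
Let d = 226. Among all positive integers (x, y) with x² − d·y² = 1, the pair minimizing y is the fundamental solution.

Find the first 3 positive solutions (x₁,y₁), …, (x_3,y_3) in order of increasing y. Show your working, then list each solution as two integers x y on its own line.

d=226: √d = [15; 30] (ℓ=1, odd), read p_1/q_1
a_0=15:  p_0=15·1+0=15,  q_0=15·0+1=1
a_1=30:  p_1=30·15+1=451,  q_1=30·1+0=30
(x₁, y₁) = (451, 30);  451² − 226·30² = 1 ✓
(x_2, y_2) = (451·451 + 226·30·30, 451·30 + 30·451) = (406801, 27060)
(x_3, y_3) = (451·406801 + 226·30·27060, 451·27060 + 30·406801) = (366934051, 24408090)

451 30
406801 27060
366934051 24408090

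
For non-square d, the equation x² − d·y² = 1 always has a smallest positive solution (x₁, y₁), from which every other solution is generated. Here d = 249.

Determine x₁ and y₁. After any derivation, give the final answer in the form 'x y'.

d=249: √d = [15; 1,3,1,1,5,…,3,1,30] (ℓ=16, even), read p_15/q_15
a_0=15:  p_0=15·1+0=15,  q_0=15·0+1=1
a_1=1:  p_1=1·15+1=16,  q_1=1·1+0=1
a_2=3:  p_2=3·16+15=63,  q_2=3·1+1=4
a_3=1:  p_3=1·63+16=79,  q_3=1·4+1=5
a_4=1:  p_4=1·79+63=142,  q_4=1·5+4=9
a_5=5:  p_5=5·142+79=789,  q_5=5·9+5=50
a_6=1:  p_6=1·789+142=931,  q_6=1·50+9=59
a_7=3:  p_7=3·931+789=3582,  q_7=3·59+50=227
a_8=10:  p_8=10·3582+931=36751,  q_8=10·227+59=2329
a_9=3:  p_9=3·36751+3582=113835,  q_9=3·2329+227=7214
a_10=1:  p_10=1·113835+36751=150586,  q_10=1·7214+2329=9543
…
a_12=1:  p_12=1·866765+150586=1017351,  q_12=1·54929+9543=64472
…
a_14=3:  p_14=3·1884116+1017351=6669699,  q_14=3·119401+64472=422675
a_15=1:  p_15=1·6669699+1884116=8553815,  q_15=1·422675+119401=542076
(x₁, y₁) = (8553815, 542076);  8553815² − 249·542076² = 1 ✓

8553815 542076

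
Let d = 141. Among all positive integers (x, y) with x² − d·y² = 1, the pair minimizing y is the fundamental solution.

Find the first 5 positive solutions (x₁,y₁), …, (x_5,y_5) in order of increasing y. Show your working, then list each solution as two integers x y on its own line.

d=141: √d = [11; 1,6,1,22] (ℓ=4, even), read p_3/q_3
a_0=11:  p_0=11·1+0=11,  q_0=11·0+1=1
a_1=1:  p_1=1·11+1=12,  q_1=1·1+0=1
a_2=6:  p_2=6·12+11=83,  q_2=6·1+1=7
a_3=1:  p_3=1·83+12=95,  q_3=1·7+1=8
→ (95, 8).  Check: 95²=9025, 141·8²=9024, difference 1.
k=2:  x_2 = 95·95+141·8·8 = 18049,  y_2 = 95·8+8·95 = 1520
k=3:  x_3 = 95·18049+141·8·1520 = 3429215,  y_3 = 95·1520+8·18049 = 288792
k=4:  x_4 = 95·3429215+141·8·288792 = 651532801,  y_4 = 95·288792+8·3429215 = 54868960
k=5:  x_5 = 95·651532801+141·8·54868960 = 123787802975,  y_5 = 95·54868960+8·651532801 = 10424813608

95 8
18049 1520
3429215 288792
651532801 54868960
123787802975 10424813608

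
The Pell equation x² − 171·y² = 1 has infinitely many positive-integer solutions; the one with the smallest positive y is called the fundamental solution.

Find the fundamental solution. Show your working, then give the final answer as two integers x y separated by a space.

d=171: √d = [13; 13,26] (ℓ=2, even), read p_1/q_1
k=0  a_k=13  p_k/q_k = 13/1
k=1  a_k=13  p_k/q_k = 170/13
(x₁, y₁) = (170, 13);  170² − 171·13² = 1 ✓

170 13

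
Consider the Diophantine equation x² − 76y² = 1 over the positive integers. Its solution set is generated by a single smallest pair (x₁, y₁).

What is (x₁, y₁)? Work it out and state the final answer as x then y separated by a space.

57799 6630

√76 = [8; 1,2,1,1,5,4,5,1,1,2,1,16, …], period ℓ=12 (even) → k=11
k=0  a_k=8  p_k/q_k = 8/1
…
k=2  a_k=2  p_k/q_k = 26/3
k=3  a_k=1  p_k/q_k = 35/4
k=4  a_k=1  p_k/q_k = 61/7
k=5  a_k=5  p_k/q_k = 340/39
k=6  a_k=4  p_k/q_k = 1421/163
…
k=8  a_k=1  p_k/q_k = 8866/1017
…
k=10  a_k=2  p_k/q_k = 41488/4759
k=11  a_k=1  p_k/q_k = 57799/6630
→ (57799, 6630).  Check: 57799²=3340724401, 76·6630²=3340724400, difference 1.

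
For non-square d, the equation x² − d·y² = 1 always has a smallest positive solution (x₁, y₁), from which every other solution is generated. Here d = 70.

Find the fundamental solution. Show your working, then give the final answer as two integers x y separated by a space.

251 30

[8; 2,1,2,1,2,16] for √70; ℓ=6 ⇒ convergent index 5
k=0  a_k=8  p_k/q_k = 8/1
k=1  a_k=2  p_k/q_k = 17/2
k=2  a_k=1  p_k/q_k = 25/3
k=3  a_k=2  p_k/q_k = 67/8
k=4  a_k=1  p_k/q_k = 92/11
k=5  a_k=2  p_k/q_k = 251/30
fundamental: x₁=251, y₁=30  (since 63001 − 70·900 = 1)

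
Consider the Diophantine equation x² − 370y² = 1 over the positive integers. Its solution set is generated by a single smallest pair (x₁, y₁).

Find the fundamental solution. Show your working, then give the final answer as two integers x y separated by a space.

√370 = [19; 4,4,38, …], period ℓ=3 (odd) → k=5
k=0  a_k=19  p_k/q_k = 19/1
…
k=4  a_k=4  p_k/q_k = 50339/2617
k=5  a_k=4  p_k/q_k = 213859/11118
fundamental: x₁=213859, y₁=11118  (since 45735671881 − 370·123609924 = 1)

213859 11118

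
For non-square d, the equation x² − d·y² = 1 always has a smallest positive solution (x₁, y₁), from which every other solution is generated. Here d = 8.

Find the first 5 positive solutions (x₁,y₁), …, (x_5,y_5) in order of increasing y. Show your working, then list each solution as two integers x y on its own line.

√8 = [2; 1,4, …], period ℓ=2 (even) → k=1
i=0: a=2 ⇒ p=2, q=1
i=1: a=1 ⇒ p=3, q=1
(x₁, y₁) = (3, 1);  3² − 8·1² = 1 ✓
n=2: (3,1)∘(3,1) = (3·3+8·1·1, 3·1+1·3) = (17,6)
n=3: (17,6)∘(3,1) = (3·17+8·1·6, 3·6+1·17) = (99,35)
n=4: (99,35)∘(3,1) = (3·99+8·1·35, 3·35+1·99) = (577,204)
n=5: (577,204)∘(3,1) = (3·577+8·1·204, 3·204+1·577) = (3363,1189)

3 1
17 6
99 35
577 204
3363 1189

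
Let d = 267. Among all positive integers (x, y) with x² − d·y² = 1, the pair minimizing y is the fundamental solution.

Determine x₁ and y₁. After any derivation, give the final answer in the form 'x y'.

[16; 2,1,15,1,2,32] for √267; ℓ=6 ⇒ convergent index 5
a_0=16:  p_0=16·1+0=16,  q_0=16·0+1=1
…
a_2=1:  p_2=1·33+16=49,  q_2=1·2+1=3
…
a_4=1:  p_4=1·768+49=817,  q_4=1·47+3=50
a_5=2:  p_5=2·817+768=2402,  q_5=2·50+47=147
→ (2402, 147).  Check: 2402²=5769604, 267·147²=5769603, difference 1.

2402 147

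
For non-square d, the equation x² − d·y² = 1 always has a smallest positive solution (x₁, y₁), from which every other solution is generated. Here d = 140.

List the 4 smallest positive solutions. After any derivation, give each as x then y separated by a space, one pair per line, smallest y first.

[11; 1,4,1,22] for √140; ℓ=4 ⇒ convergent index 3
i=0: a=11 ⇒ p=11, q=1
…
i=2: a=4 ⇒ p=59, q=5
i=3: a=1 ⇒ p=71, q=6
(x₁, y₁) = (71, 6);  71² − 140·6² = 1 ✓
n=2: (71,6)∘(71,6) = (71·71+140·6·6, 71·6+6·71) = (10081,852)
n=3: (10081,852)∘(71,6) = (71·10081+140·6·852, 71·852+6·10081) = (1431431,120978)
n=4: (1431431,120978)∘(71,6) = (71·1431431+140·6·120978, 71·120978+6·1431431) = (203253121,17178024)

71 6
10081 852
1431431 120978
203253121 17178024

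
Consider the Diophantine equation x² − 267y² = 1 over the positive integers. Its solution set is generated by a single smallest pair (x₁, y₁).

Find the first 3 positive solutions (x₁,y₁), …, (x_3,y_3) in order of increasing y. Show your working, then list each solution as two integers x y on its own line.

2402 147
11539207 706188
55434348026 3392527005

[16; 2,1,15,1,2,32] for √267; ℓ=6 ⇒ convergent index 5
step 0: (16, 1)  from 16·(1,0) + (0,1)
step 1: (33, 2)  from 2·(16,1) + (1,0)
step 2: (49, 3)  from 1·(33,2) + (16,1)
step 3: (768, 47)  from 15·(49,3) + (33,2)
step 4: (817, 50)  from 1·(768,47) + (49,3)
step 5: (2402, 147)  from 2·(817,50) + (768,47)
(x₁, y₁) = (2402, 147);  2402² − 267·147² = 1 ✓
(2402+147√267)^2 = 11539207 + 706188√267
(2402+147√267)^3 = 55434348026 + 3392527005√267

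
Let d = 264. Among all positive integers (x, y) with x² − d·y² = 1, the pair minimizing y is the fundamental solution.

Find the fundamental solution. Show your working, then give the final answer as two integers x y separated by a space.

√264 = [16; 4,32, …], period ℓ=2 (even) → k=1
k=0  a_k=16  p_k/q_k = 16/1
k=1  a_k=4  p_k/q_k = 65/4
(x₁, y₁) = (65, 4);  65² − 264·4² = 1 ✓

65 4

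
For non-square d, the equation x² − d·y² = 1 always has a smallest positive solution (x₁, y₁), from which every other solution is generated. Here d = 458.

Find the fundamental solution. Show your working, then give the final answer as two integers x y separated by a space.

22899 1070

√458 = [21; 2,2,42, …], period ℓ=3 (odd) → k=5
step 0: (21, 1)  from 21·(1,0) + (0,1)
…
step 2: (107, 5)  from 2·(43,2) + (21,1)
…
step 4: (9181, 429)  from 2·(4537,212) + (107,5)
step 5: (22899, 1070)  from 2·(9181,429) + (4537,212)
(x₁, y₁) = (22899, 1070);  22899² − 458·1070² = 1 ✓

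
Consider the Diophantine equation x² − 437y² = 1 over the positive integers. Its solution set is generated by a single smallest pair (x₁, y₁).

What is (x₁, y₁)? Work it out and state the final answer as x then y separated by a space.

4599 220

√437 = [20; 1,9,2,9,1,40, …], period ℓ=6 (even) → k=5
step 0: (20, 1)  from 20·(1,0) + (0,1)
…
step 4: (4160, 199)  from 9·(439,21) + (209,10)
step 5: (4599, 220)  from 1·(4160,199) + (439,21)
→ (4599, 220).  Check: 4599²=21150801, 437·220²=21150800, difference 1.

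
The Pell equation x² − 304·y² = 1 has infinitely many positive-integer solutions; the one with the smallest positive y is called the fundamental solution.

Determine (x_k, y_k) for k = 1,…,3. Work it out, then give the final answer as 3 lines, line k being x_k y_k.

57799 3315
6681448801 383207370
772362118440199 44298005553945

√304 = [17; 2,3,2,1,1,1,1,1,2,3,2,34, …], period ℓ=12 (even) → k=11
a_0=17:  p_0=17·1+0=17,  q_0=17·0+1=1
a_1=2:  p_1=2·17+1=35,  q_1=2·1+0=2
a_2=3:  p_2=3·35+17=122,  q_2=3·2+1=7
a_3=2:  p_3=2·122+35=279,  q_3=2·7+2=16
…
a_5=1:  p_5=1·401+279=680,  q_5=1·23+16=39
…
a_8=1:  p_8=1·1761+1081=2842,  q_8=1·101+62=163
a_9=2:  p_9=2·2842+1761=7445,  q_9=2·163+101=427
a_10=3:  p_10=3·7445+2842=25177,  q_10=3·427+163=1444
a_11=2:  p_11=2·25177+7445=57799,  q_11=2·1444+427=3315
→ (57799, 3315).  Check: 57799²=3340724401, 304·3315²=3340724400, difference 1.
(x_2, y_2) = (57799·57799 + 304·3315·3315, 57799·3315 + 3315·57799) = (6681448801, 383207370)
(x_3, y_3) = (57799·6681448801 + 304·3315·383207370, 57799·383207370 + 3315·6681448801) = (772362118440199, 44298005553945)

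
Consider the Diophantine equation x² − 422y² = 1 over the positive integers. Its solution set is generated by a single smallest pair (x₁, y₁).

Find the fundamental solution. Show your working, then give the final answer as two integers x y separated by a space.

[20; 1,1,5,2,1,…,1,1,40] for √422; ℓ=14 ⇒ convergent index 13
step 0: (20, 1)  from 20·(1,0) + (0,1)
step 1: (21, 1)  from 1·(20,1) + (1,0)
step 2: (41, 2)  from 1·(21,1) + (20,1)
…
step 4: (493, 24)  from 2·(226,11) + (41,2)
…
step 6: (2650, 129)  from 3·(719,35) + (493,24)
step 7: (53719, 2615)  from 20·(2650,129) + (719,35)
…
step 9: (217526, 10589)  from 1·(163807,7974) + (53719,2615)
…
step 12: (3810680, 185501)  from 1·(3211821,156349) + (598859,29152)
step 13: (7022501, 341850)  from 1·(3810680,185501) + (3211821,156349)
→ (7022501, 341850).  Check: 7022501²=49315520295001, 422·341850²=49315520295000, difference 1.

7022501 341850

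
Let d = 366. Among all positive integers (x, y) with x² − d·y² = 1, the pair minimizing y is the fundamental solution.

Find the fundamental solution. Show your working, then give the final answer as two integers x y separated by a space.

907925 47458

d=366: √d = [19; 7,1,1,1,2,12,2,1,1,1,7,38] (ℓ=12, even), read p_11/q_11
a_0=19:  p_0=19·1+0=19,  q_0=19·0+1=1
…
a_2=1:  p_2=1·134+19=153,  q_2=1·7+1=8
…
a_5=2:  p_5=2·440+287=1167,  q_5=2·23+15=61
a_6=12:  p_6=12·1167+440=14444,  q_6=12·61+23=755
a_7=2:  p_7=2·14444+1167=30055,  q_7=2·755+61=1571
…
a_9=1:  p_9=1·44499+30055=74554,  q_9=1·2326+1571=3897
a_10=1:  p_10=1·74554+44499=119053,  q_10=1·3897+2326=6223
a_11=7:  p_11=7·119053+74554=907925,  q_11=7·6223+3897=47458
(x₁, y₁) = (907925, 47458);  907925² − 366·47458² = 1 ✓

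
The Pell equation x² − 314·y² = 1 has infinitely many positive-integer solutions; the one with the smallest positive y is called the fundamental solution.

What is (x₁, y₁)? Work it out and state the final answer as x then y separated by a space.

392499 22150

[17; 1,2,1,1,2,1,34] for √314; ℓ=7 ⇒ convergent index 13
step 0: (17, 1)  from 17·(1,0) + (0,1)
…
step 2: (53, 3)  from 2·(18,1) + (17,1)
step 3: (71, 4)  from 1·(53,3) + (18,1)
step 4: (124, 7)  from 1·(71,4) + (53,3)
step 5: (319, 18)  from 2·(124,7) + (71,4)
step 6: (443, 25)  from 1·(319,18) + (124,7)
step 7: (15381, 868)  from 34·(443,25) + (319,18)
step 8: (15824, 893)  from 1·(15381,868) + (443,25)
step 9: (47029, 2654)  from 2·(15824,893) + (15381,868)
step 10: (62853, 3547)  from 1·(47029,2654) + (15824,893)
step 11: (109882, 6201)  from 1·(62853,3547) + (47029,2654)
step 12: (282617, 15949)  from 2·(109882,6201) + (62853,3547)
step 13: (392499, 22150)  from 1·(282617,15949) + (109882,6201)
fundamental: x₁=392499, y₁=22150  (since 154055465001 − 314·490622500 = 1)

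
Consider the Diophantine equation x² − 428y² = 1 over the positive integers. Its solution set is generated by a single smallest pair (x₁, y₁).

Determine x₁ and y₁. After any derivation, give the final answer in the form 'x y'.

[20; 1,2,4,1,5,10,5,1,4,2,1,40] for √428; ℓ=12 ⇒ convergent index 11
k=0  a_k=20  p_k/q_k = 20/1
k=1  a_k=1  p_k/q_k = 21/1
k=2  a_k=2  p_k/q_k = 62/3
k=3  a_k=4  p_k/q_k = 269/13
k=4  a_k=1  p_k/q_k = 331/16
k=5  a_k=5  p_k/q_k = 1924/93
…
k=8  a_k=1  p_k/q_k = 119350/5769
k=9  a_k=4  p_k/q_k = 577179/27899
k=10  a_k=2  p_k/q_k = 1273708/61567
k=11  a_k=1  p_k/q_k = 1850887/89466
(x₁, y₁) = (1850887, 89466);  1850887² − 428·89466² = 1 ✓

1850887 89466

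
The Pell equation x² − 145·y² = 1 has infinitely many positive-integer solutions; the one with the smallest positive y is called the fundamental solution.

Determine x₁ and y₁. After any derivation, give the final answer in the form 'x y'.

289 24

√145 → a₀=12, period (24); ℓ=1 odd so k=1
i=0: a=12 ⇒ p=12, q=1
i=1: a=24 ⇒ p=289, q=24
→ (289, 24).  Check: 289²=83521, 145·24²=83520, difference 1.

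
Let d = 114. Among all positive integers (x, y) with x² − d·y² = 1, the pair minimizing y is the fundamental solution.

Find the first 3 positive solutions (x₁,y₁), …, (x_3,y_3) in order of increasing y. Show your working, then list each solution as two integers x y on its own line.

√114 = [10; 1,2,10,2,1,20, …], period ℓ=6 (even) → k=5
k=0  a_k=10  p_k/q_k = 10/1
…
k=4  a_k=2  p_k/q_k = 694/65
k=5  a_k=1  p_k/q_k = 1025/96
fundamental: x₁=1025, y₁=96  (since 1050625 − 114·9216 = 1)
k=2:  x_2 = 1025·1025+114·96·96 = 2101249,  y_2 = 1025·96+96·1025 = 196800
k=3:  x_3 = 1025·2101249+114·96·196800 = 4307559425,  y_3 = 1025·196800+96·2101249 = 403439904

1025 96
2101249 196800
4307559425 403439904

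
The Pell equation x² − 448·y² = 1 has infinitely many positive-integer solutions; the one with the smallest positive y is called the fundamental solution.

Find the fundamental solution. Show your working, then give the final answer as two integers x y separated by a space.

d=448: √d = [21; 6,42] (ℓ=2, even), read p_1/q_1
step 0: (21, 1)  from 21·(1,0) + (0,1)
step 1: (127, 6)  from 6·(21,1) + (1,0)
(x₁, y₁) = (127, 6);  127² − 448·6² = 1 ✓

127 6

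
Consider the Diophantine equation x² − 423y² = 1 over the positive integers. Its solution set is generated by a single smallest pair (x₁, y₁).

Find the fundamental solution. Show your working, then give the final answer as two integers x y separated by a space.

√423 → a₀=20, period (1,1,3,4,3,1,1,40); ℓ=8 even so k=7
a_0=20:  p_0=20·1+0=20,  q_0=20·0+1=1
a_1=1:  p_1=1·20+1=21,  q_1=1·1+0=1
a_2=1:  p_2=1·21+20=41,  q_2=1·1+1=2
…
a_6=1:  p_6=1·1995+617=2612,  q_6=1·97+30=127
a_7=1:  p_7=1·2612+1995=4607,  q_7=1·127+97=224
→ (4607, 224).  Check: 4607²=21224449, 423·224²=21224448, difference 1.

4607 224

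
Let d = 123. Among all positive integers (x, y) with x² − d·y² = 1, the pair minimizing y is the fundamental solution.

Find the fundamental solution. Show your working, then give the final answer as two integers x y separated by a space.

d=123: √d = [11; 11,22] (ℓ=2, even), read p_1/q_1
i=0: a=11 ⇒ p=11, q=1
i=1: a=11 ⇒ p=122, q=11
fundamental: x₁=122, y₁=11  (since 14884 − 123·121 = 1)

122 11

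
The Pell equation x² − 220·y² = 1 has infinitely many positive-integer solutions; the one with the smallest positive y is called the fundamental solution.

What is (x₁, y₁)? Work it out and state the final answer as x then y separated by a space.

√220 = [14; 1,4,1,28, …], period ℓ=4 (even) → k=3
a_0=14:  p_0=14·1+0=14,  q_0=14·0+1=1
…
a_2=4:  p_2=4·15+14=74,  q_2=4·1+1=5
a_3=1:  p_3=1·74+15=89,  q_3=1·5+1=6
fundamental: x₁=89, y₁=6  (since 7921 − 220·36 = 1)

89 6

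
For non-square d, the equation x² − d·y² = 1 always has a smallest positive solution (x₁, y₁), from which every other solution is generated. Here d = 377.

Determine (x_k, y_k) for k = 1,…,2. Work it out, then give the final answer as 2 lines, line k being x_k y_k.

[19; 2,2,2,38] for √377; ℓ=4 ⇒ convergent index 3
step 0: (19, 1)  from 19·(1,0) + (0,1)
step 1: (39, 2)  from 2·(19,1) + (1,0)
step 2: (97, 5)  from 2·(39,2) + (19,1)
step 3: (233, 12)  from 2·(97,5) + (39,2)
fundamental: x₁=233, y₁=12  (since 54289 − 377·144 = 1)
k=2:  x_2 = 233·233+377·12·12 = 108577,  y_2 = 233·12+12·233 = 5592

233 12
108577 5592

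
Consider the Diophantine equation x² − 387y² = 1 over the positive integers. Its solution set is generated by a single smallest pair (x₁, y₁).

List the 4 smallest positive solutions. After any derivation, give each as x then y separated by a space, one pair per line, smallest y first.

d=387: √d = [19; 1,2,19,2,1,38] (ℓ=6, even), read p_5/q_5
step 0: (19, 1)  from 19·(1,0) + (0,1)
step 1: (20, 1)  from 1·(19,1) + (1,0)
…
step 4: (2341, 119)  from 2·(1141,58) + (59,3)
step 5: (3482, 177)  from 1·(2341,119) + (1141,58)
fundamental: x₁=3482, y₁=177  (since 12124324 − 387·31329 = 1)
n=2: (3482,177)∘(3482,177) = (3482·3482+387·177·177, 3482·177+177·3482) = (24248647,1232628)
n=3: (24248647,1232628)∘(3482,177) = (3482·24248647+387·177·1232628, 3482·1232628+177·24248647) = (168867574226,8584021215)
n=4: (168867574226,8584021215)∘(3482,177) = (3482·168867574226+387·177·8584021215, 3482·8584021215+177·168867574226) = (1175993762661217,59779122508632)

3482 177
24248647 1232628
168867574226 8584021215
1175993762661217 59779122508632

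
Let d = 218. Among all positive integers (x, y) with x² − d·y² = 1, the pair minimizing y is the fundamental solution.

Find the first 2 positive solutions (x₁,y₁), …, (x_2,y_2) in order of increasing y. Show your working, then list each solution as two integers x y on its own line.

d=218: √d = [14; 1,3,3,1,28] (ℓ=5, odd), read p_9/q_9
k=0  a_k=14  p_k/q_k = 14/1
…
k=6  a_k=1  p_k/q_k = 7471/506
…
k=8  a_k=3  p_k/q_k = 96370/6527
k=9  a_k=1  p_k/q_k = 126003/8534
→ (126003, 8534).  Check: 126003²=15876756009, 218·8534²=15876756008, difference 1.
(x_2, y_2) = (126003·126003 + 218·8534·8534, 126003·8534 + 8534·126003) = (31753512017, 2150619204)

126003 8534
31753512017 2150619204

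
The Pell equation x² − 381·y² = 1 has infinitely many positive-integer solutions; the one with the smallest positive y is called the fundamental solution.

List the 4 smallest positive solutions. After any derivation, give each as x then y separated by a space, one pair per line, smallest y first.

1015 52
2060449 105560
4182710455 214286748
8490900163201 435001992880

[19; 1,1,12,1,1,38] for √381; ℓ=6 ⇒ convergent index 5
i=0: a=19 ⇒ p=19, q=1
i=1: a=1 ⇒ p=20, q=1
…
i=3: a=12 ⇒ p=488, q=25
i=4: a=1 ⇒ p=527, q=27
i=5: a=1 ⇒ p=1015, q=52
fundamental: x₁=1015, y₁=52  (since 1030225 − 381·2704 = 1)
k=2:  x_2 = 1015·1015+381·52·52 = 2060449,  y_2 = 1015·52+52·1015 = 105560
k=3:  x_3 = 1015·2060449+381·52·105560 = 4182710455,  y_3 = 1015·105560+52·2060449 = 214286748
k=4:  x_4 = 1015·4182710455+381·52·214286748 = 8490900163201,  y_4 = 1015·214286748+52·4182710455 = 435001992880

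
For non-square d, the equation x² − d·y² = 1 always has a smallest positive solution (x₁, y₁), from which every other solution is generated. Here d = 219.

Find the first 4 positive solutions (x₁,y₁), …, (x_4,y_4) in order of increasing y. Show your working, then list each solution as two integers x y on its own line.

√219 → a₀=14, period (1,3,1,28); ℓ=4 even so k=3
k=0  a_k=14  p_k/q_k = 14/1
…
k=2  a_k=3  p_k/q_k = 59/4
k=3  a_k=1  p_k/q_k = 74/5
fundamental: x₁=74, y₁=5  (since 5476 − 219·25 = 1)
(x_2, y_2) = (74·74 + 219·5·5, 74·5 + 5·74) = (10951, 740)
(x_3, y_3) = (74·10951 + 219·5·740, 74·740 + 5·10951) = (1620674, 109515)
(x_4, y_4) = (74·1620674 + 219·5·109515, 74·109515 + 5·1620674) = (239848801, 16207480)

74 5
10951 740
1620674 109515
239848801 16207480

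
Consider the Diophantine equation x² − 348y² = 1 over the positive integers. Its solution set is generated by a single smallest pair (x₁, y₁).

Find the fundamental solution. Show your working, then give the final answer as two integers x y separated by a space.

√348 → a₀=18, period (1,1,1,8,1,1,1,36); ℓ=8 even so k=7
k=0  a_k=18  p_k/q_k = 18/1
…
k=4  a_k=8  p_k/q_k = 485/26
…
k=6  a_k=1  p_k/q_k = 1026/55
k=7  a_k=1  p_k/q_k = 1567/84
(x₁, y₁) = (1567, 84);  1567² − 348·84² = 1 ✓

1567 84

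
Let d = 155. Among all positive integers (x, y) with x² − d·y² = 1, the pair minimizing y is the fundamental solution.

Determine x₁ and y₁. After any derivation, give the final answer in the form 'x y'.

√155 → a₀=12, period (2,4,2,24); ℓ=4 even so k=3
k=0  a_k=12  p_k/q_k = 12/1
k=1  a_k=2  p_k/q_k = 25/2
k=2  a_k=4  p_k/q_k = 112/9
k=3  a_k=2  p_k/q_k = 249/20
→ (249, 20).  Check: 249²=62001, 155·20²=62000, difference 1.

249 20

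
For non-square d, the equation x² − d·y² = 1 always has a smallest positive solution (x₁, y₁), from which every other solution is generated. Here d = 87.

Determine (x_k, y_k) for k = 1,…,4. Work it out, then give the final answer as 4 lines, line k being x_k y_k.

d=87: √d = [9; 3,18] (ℓ=2, even), read p_1/q_1
k=0  a_k=9  p_k/q_k = 9/1
k=1  a_k=3  p_k/q_k = 28/3
(x₁, y₁) = (28, 3);  28² − 87·3² = 1 ✓
(28+3√87)^2 = 1567 + 168√87
(28+3√87)^3 = 87724 + 9405√87
(28+3√87)^4 = 4910977 + 526512√87

28 3
1567 168
87724 9405
4910977 526512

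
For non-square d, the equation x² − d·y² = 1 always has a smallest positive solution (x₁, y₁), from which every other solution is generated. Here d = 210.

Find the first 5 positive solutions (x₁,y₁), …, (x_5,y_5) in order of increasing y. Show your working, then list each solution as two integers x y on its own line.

√210 → a₀=14, period (2,28); ℓ=2 even so k=1
i=0: a=14 ⇒ p=14, q=1
i=1: a=2 ⇒ p=29, q=2
fundamental: x₁=29, y₁=2  (since 841 − 210·4 = 1)
(29+2√210)^2 = 1681 + 116√210
(29+2√210)^3 = 97469 + 6726√210
(29+2√210)^4 = 5651521 + 389992√210
(29+2√210)^5 = 327690749 + 22612810√210

29 2
1681 116
97469 6726
5651521 389992
327690749 22612810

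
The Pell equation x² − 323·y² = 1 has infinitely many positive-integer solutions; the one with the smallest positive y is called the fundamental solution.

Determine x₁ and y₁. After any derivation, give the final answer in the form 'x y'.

[17; 1,34] for √323; ℓ=2 ⇒ convergent index 1
i=0: a=17 ⇒ p=17, q=1
i=1: a=1 ⇒ p=18, q=1
→ (18, 1).  Check: 18²=324, 323·1²=323, difference 1.

18 1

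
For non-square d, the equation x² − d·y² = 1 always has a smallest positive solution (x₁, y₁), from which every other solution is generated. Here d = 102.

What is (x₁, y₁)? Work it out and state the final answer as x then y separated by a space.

101 10

√102 = [10; 10,20, …], period ℓ=2 (even) → k=1
k=0  a_k=10  p_k/q_k = 10/1
k=1  a_k=10  p_k/q_k = 101/10
→ (101, 10).  Check: 101²=10201, 102·10²=10200, difference 1.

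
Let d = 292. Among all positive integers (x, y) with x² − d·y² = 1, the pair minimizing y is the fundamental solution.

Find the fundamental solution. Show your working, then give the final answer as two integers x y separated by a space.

2281249 133500

√292 → a₀=17, period (11,2,1,3,8,3,1,2,11,34); ℓ=10 even so k=9
step 0: (17, 1)  from 17·(1,0) + (0,1)
…
step 2: (393, 23)  from 2·(188,11) + (17,1)
step 3: (581, 34)  from 1·(393,23) + (188,11)
step 4: (2136, 125)  from 3·(581,34) + (393,23)
step 5: (17669, 1034)  from 8·(2136,125) + (581,34)
step 6: (55143, 3227)  from 3·(17669,1034) + (2136,125)
…
step 8: (200767, 11749)  from 2·(72812,4261) + (55143,3227)
step 9: (2281249, 133500)  from 11·(200767,11749) + (72812,4261)
fundamental: x₁=2281249, y₁=133500  (since 5204097000001 − 292·17822250000 = 1)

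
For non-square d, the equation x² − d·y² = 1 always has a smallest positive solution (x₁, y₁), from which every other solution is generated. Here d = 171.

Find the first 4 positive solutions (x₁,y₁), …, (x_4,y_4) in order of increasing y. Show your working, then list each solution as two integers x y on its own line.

√171 = [13; 13,26, …], period ℓ=2 (even) → k=1
a_0=13:  p_0=13·1+0=13,  q_0=13·0+1=1
a_1=13:  p_1=13·13+1=170,  q_1=13·1+0=13
→ (170, 13).  Check: 170²=28900, 171·13²=28899, difference 1.
(170+13√171)^2 = 57799 + 4420√171
(170+13√171)^3 = 19651490 + 1502787√171
(170+13√171)^4 = 6681448801 + 510943160√171

170 13
57799 4420
19651490 1502787
6681448801 510943160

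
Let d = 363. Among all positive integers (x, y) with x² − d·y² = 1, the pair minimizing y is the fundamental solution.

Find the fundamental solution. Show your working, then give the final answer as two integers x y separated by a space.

362 19

d=363: √d = [19; 19,38] (ℓ=2, even), read p_1/q_1
k=0  a_k=19  p_k/q_k = 19/1
k=1  a_k=19  p_k/q_k = 362/19
(x₁, y₁) = (362, 19);  362² − 363·19² = 1 ✓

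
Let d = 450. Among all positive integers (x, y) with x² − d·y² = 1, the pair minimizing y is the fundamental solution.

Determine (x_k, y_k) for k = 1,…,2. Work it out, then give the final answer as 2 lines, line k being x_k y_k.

19601 924
768398401 36222648

d=450: √d = [21; 4,1,2,4,2,1,4,42] (ℓ=8, even), read p_7/q_7
a_0=21:  p_0=21·1+0=21,  q_0=21·0+1=1
a_1=4:  p_1=4·21+1=85,  q_1=4·1+0=4
…
a_3=2:  p_3=2·106+85=297,  q_3=2·5+4=14
a_4=4:  p_4=4·297+106=1294,  q_4=4·14+5=61
…
a_6=1:  p_6=1·2885+1294=4179,  q_6=1·136+61=197
a_7=4:  p_7=4·4179+2885=19601,  q_7=4·197+136=924
(x₁, y₁) = (19601, 924);  19601² − 450·924² = 1 ✓
n=2: (19601,924)∘(19601,924) = (19601·19601+450·924·924, 19601·924+924·19601) = (768398401,36222648)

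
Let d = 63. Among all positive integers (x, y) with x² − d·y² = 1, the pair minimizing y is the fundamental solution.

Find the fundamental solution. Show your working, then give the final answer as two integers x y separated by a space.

8 1

d=63: √d = [7; 1,14] (ℓ=2, even), read p_1/q_1
i=0: a=7 ⇒ p=7, q=1
i=1: a=1 ⇒ p=8, q=1
fundamental: x₁=8, y₁=1  (since 64 − 63·1 = 1)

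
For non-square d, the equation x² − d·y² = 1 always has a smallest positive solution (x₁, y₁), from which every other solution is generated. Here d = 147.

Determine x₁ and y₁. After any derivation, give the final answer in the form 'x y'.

97 8

√147 = [12; 8,24, …], period ℓ=2 (even) → k=1
a_0=12:  p_0=12·1+0=12,  q_0=12·0+1=1
a_1=8:  p_1=8·12+1=97,  q_1=8·1+0=8
(x₁, y₁) = (97, 8);  97² − 147·8² = 1 ✓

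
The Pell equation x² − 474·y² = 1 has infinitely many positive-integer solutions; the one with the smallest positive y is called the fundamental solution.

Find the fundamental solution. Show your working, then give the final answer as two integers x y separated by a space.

√474 = [21; 1,3,2,1,1,…,3,1,42, …], period ℓ=14 (even) → k=13
k=0  a_k=21  p_k/q_k = 21/1
k=1  a_k=1  p_k/q_k = 22/1
k=2  a_k=3  p_k/q_k = 87/4
k=3  a_k=2  p_k/q_k = 196/9
…
k=5  a_k=1  p_k/q_k = 479/22
k=6  a_k=1  p_k/q_k = 762/35
…
k=8  a_k=1  p_k/q_k = 5813/267
k=9  a_k=1  p_k/q_k = 10864/499
…
k=11  a_k=2  p_k/q_k = 44218/2031
k=12  a_k=3  p_k/q_k = 149331/6859
k=13  a_k=1  p_k/q_k = 193549/8890
fundamental: x₁=193549, y₁=8890  (since 37461215401 − 474·79032100 = 1)

193549 8890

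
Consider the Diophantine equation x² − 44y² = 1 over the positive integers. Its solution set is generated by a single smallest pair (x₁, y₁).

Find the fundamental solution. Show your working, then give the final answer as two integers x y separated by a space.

[6; 1,1,1,2,1,1,1,12] for √44; ℓ=8 ⇒ convergent index 7
step 0: (6, 1)  from 6·(1,0) + (0,1)
…
step 2: (13, 2)  from 1·(7,1) + (6,1)
…
step 6: (126, 19)  from 1·(73,11) + (53,8)
step 7: (199, 30)  from 1·(126,19) + (73,11)
fundamental: x₁=199, y₁=30  (since 39601 − 44·900 = 1)

199 30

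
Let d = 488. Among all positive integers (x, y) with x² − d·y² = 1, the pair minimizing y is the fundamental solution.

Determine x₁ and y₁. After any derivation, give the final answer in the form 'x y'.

243 11

√488 = [22; 11,44, …], period ℓ=2 (even) → k=1
k=0  a_k=22  p_k/q_k = 22/1
k=1  a_k=11  p_k/q_k = 243/11
→ (243, 11).  Check: 243²=59049, 488·11²=59048, difference 1.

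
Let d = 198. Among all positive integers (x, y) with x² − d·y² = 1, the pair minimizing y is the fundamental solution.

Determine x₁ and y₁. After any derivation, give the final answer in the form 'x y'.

197 14

√198 = [14; 14,28, …], period ℓ=2 (even) → k=1
k=0  a_k=14  p_k/q_k = 14/1
k=1  a_k=14  p_k/q_k = 197/14
fundamental: x₁=197, y₁=14  (since 38809 − 198·196 = 1)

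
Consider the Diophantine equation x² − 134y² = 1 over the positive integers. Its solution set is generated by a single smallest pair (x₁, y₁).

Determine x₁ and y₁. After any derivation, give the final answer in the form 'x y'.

145925 12606

√134 = [11; 1,1,2,1,3,…,1,1,22, …], period ℓ=14 (even) → k=13
a_0=11:  p_0=11·1+0=11,  q_0=11·0+1=1
a_1=1:  p_1=1·11+1=12,  q_1=1·1+0=1
…
a_3=2:  p_3=2·23+12=58,  q_3=2·2+1=5
…
a_9=3:  p_9=3·4503+4121=17630,  q_9=3·389+356=1523
a_10=1:  p_10=1·17630+4503=22133,  q_10=1·1523+389=1912
…
a_12=1:  p_12=1·61896+22133=84029,  q_12=1·5347+1912=7259
a_13=1:  p_13=1·84029+61896=145925,  q_13=1·7259+5347=12606
(x₁, y₁) = (145925, 12606);  145925² − 134·12606² = 1 ✓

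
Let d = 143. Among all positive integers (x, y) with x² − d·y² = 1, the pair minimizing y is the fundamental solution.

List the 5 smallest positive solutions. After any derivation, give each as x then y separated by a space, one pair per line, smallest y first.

√143 → a₀=11, period (1,22); ℓ=2 even so k=1
k=0  a_k=11  p_k/q_k = 11/1
k=1  a_k=1  p_k/q_k = 12/1
(x₁, y₁) = (12, 1);  12² − 143·1² = 1 ✓
n=2: (12,1)∘(12,1) = (12·12+143·1·1, 12·1+1·12) = (287,24)
n=3: (287,24)∘(12,1) = (12·287+143·1·24, 12·24+1·287) = (6876,575)
n=4: (6876,575)∘(12,1) = (12·6876+143·1·575, 12·575+1·6876) = (164737,13776)
n=5: (164737,13776)∘(12,1) = (12·164737+143·1·13776, 12·13776+1·164737) = (3946812,330049)

12 1
287 24
6876 575
164737 13776
3946812 330049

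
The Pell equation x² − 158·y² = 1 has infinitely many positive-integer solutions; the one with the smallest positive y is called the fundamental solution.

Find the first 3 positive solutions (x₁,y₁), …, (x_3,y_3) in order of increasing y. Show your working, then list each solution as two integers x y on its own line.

7743 616
119908097 9539376
1856896782399 147726776120

[12; 1,1,3,12,3,1,1,24] for √158; ℓ=8 ⇒ convergent index 7
k=0  a_k=12  p_k/q_k = 12/1
…
k=6  a_k=1  p_k/q_k = 4412/351
k=7  a_k=1  p_k/q_k = 7743/616
(x₁, y₁) = (7743, 616);  7743² − 158·616² = 1 ✓
(x_2, y_2) = (7743·7743 + 158·616·616, 7743·616 + 616·7743) = (119908097, 9539376)
(x_3, y_3) = (7743·119908097 + 158·616·9539376, 7743·9539376 + 616·119908097) = (1856896782399, 147726776120)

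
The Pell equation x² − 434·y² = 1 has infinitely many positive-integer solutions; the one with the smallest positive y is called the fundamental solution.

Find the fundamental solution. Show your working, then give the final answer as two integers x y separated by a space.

125 6

√434 = [20; 1,4,1,40, …], period ℓ=4 (even) → k=3
step 0: (20, 1)  from 20·(1,0) + (0,1)
…
step 2: (104, 5)  from 4·(21,1) + (20,1)
step 3: (125, 6)  from 1·(104,5) + (21,1)
→ (125, 6).  Check: 125²=15625, 434·6²=15624, difference 1.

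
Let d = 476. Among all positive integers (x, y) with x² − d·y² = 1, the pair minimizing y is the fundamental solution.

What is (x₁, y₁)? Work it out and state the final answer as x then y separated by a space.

d=476: √d = [21; 1,4,2,10,2,4,1,42] (ℓ=8, even), read p_7/q_7
a_0=21:  p_0=21·1+0=21,  q_0=21·0+1=1
a_1=1:  p_1=1·21+1=22,  q_1=1·1+0=1
a_2=4:  p_2=4·22+21=109,  q_2=4·1+1=5
…
a_4=10:  p_4=10·240+109=2509,  q_4=10·11+5=115
a_5=2:  p_5=2·2509+240=5258,  q_5=2·115+11=241
a_6=4:  p_6=4·5258+2509=23541,  q_6=4·241+115=1079
a_7=1:  p_7=1·23541+5258=28799,  q_7=1·1079+241=1320
fundamental: x₁=28799, y₁=1320  (since 829382401 − 476·1742400 = 1)

28799 1320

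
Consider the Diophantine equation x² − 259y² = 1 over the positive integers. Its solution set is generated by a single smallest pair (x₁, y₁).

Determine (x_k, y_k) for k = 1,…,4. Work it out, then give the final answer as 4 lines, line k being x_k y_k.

√259 = [16; 10,1,2,3,4,3,2,1,10,32, …], period ℓ=10 (even) → k=9
k=0  a_k=16  p_k/q_k = 16/1
k=1  a_k=10  p_k/q_k = 161/10
k=2  a_k=1  p_k/q_k = 177/11
k=3  a_k=2  p_k/q_k = 515/32
k=4  a_k=3  p_k/q_k = 1722/107
k=5  a_k=4  p_k/q_k = 7403/460
…
k=7  a_k=2  p_k/q_k = 55265/3434
k=8  a_k=1  p_k/q_k = 79196/4921
k=9  a_k=10  p_k/q_k = 847225/52644
fundamental: x₁=847225, y₁=52644  (since 717790200625 − 259·2771390736 = 1)
(847225+52644√259)^2 = 1435580401249 + 89202625800√259
(847225+52644√259)^3 = 2432519210895520825 + 151149389286757356√259
(847225+52644√259)^4 = 4121782176900479681520001 + 256115082676856799248400√259

847225 52644
1435580401249 89202625800
2432519210895520825 151149389286757356
4121782176900479681520001 256115082676856799248400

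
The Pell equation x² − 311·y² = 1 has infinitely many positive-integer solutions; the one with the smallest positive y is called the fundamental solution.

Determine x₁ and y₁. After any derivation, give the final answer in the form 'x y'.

d=311: √d = [17; 1,1,1,2,1,…,1,1,34] (ℓ=16, even), read p_15/q_15
k=0  a_k=17  p_k/q_k = 17/1
…
k=3  a_k=1  p_k/q_k = 53/3
…
k=8  a_k=17  p_k/q_k = 71158/4035
…
k=13  a_k=1  p_k/q_k = 6159373/349266
k=14  a_k=1  p_k/q_k = 10724507/608131
k=15  a_k=1  p_k/q_k = 16883880/957397
(x₁, y₁) = (16883880, 957397);  16883880² − 311·957397² = 1 ✓

16883880 957397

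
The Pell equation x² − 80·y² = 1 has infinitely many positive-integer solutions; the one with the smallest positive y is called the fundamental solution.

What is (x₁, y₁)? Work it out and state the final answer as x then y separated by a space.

√80 → a₀=8, period (1,16); ℓ=2 even so k=1
a_0=8:  p_0=8·1+0=8,  q_0=8·0+1=1
a_1=1:  p_1=1·8+1=9,  q_1=1·1+0=1
(x₁, y₁) = (9, 1);  9² − 80·1² = 1 ✓

9 1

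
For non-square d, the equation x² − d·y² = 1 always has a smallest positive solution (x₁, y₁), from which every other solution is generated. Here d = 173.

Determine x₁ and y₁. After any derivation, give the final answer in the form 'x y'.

2499849 190060

√173 → a₀=13, period (6,1,1,6,26); ℓ=5 odd so k=9
i=0: a=13 ⇒ p=13, q=1
i=1: a=6 ⇒ p=79, q=6
…
i=3: a=1 ⇒ p=171, q=13
i=4: a=6 ⇒ p=1118, q=85
i=5: a=26 ⇒ p=29239, q=2223
i=6: a=6 ⇒ p=176552, q=13423
i=7: a=1 ⇒ p=205791, q=15646
i=8: a=1 ⇒ p=382343, q=29069
i=9: a=6 ⇒ p=2499849, q=190060
(x₁, y₁) = (2499849, 190060);  2499849² − 173·190060² = 1 ✓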